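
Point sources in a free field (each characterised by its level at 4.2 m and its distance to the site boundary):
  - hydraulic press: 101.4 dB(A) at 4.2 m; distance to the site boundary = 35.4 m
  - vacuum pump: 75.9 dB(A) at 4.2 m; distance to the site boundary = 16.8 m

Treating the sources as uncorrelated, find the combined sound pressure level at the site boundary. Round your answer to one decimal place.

82.9 dB(A)

Apply inverse-square spreading to bring every level to the receiver, then sum 10^(L/10).
hydraulic press: 101.4 − 20·log₁₀(35.4/4.2) = 101.4 − 18.52 = 82.88 dB(A).
vacuum pump: 75.9 − 20·log₁₀(16.8/4.2) = 75.9 − 12.04 = 63.86 dB(A).
Σ 10^(L/10) = 1.967e+08 → L_total = 10·log₁₀(1.967e+08) = 82.94 dB(A).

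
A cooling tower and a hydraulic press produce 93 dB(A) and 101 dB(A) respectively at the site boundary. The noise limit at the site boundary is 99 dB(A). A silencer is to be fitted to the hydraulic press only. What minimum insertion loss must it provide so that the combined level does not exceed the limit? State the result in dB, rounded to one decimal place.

The untreated sources together contribute 10^(93/10) = 1.995e+09, i.e. 93.00 dB(A).
The limit corresponds to 10^(99/10) = 7.943e+09; subtracting the fixed part leaves 5.948e+09 for the hydraulic press, i.e. 97.74 dB(A).
So the hydraulic press must be reduced from 101 to 97.74 dB(A): IL = 3.26 dB.

3.3 dB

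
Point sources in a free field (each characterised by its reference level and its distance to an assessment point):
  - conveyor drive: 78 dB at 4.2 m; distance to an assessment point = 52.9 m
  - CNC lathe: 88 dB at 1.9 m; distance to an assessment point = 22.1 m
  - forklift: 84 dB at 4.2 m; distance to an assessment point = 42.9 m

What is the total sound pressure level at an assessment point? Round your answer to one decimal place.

68.7 dB

Propagate each source to the receiver with L = L_ref − 20·log₁₀(r/r_ref), then add intensities.
conveyor drive: 78 − 20·log₁₀(52.9/4.2) = 78 − 22.00 = 56.00 dB.
CNC lathe: 88 − 20·log₁₀(22.1/1.9) = 88 − 21.31 = 66.69 dB.
forklift: 84 − 20·log₁₀(42.9/4.2) = 84 − 20.18 = 63.82 dB.
Σ 10^(L/10) = 7.469e+06 → L_total = 10·log₁₀(7.469e+06) = 68.73 dB.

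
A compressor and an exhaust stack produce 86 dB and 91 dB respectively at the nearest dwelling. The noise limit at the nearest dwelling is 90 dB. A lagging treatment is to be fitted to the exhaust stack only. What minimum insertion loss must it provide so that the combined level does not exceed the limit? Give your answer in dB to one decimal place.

The untreated sources together contribute 10^(86/10) = 3.981e+08, i.e. 86.00 dB.
The limit corresponds to 10^(90/10) = 1.000e+09; subtracting the fixed part leaves 6.019e+08 for the exhaust stack, i.e. 87.80 dB.
Required insertion loss = 91 − 87.80 = 3.20 dB.

3.2 dB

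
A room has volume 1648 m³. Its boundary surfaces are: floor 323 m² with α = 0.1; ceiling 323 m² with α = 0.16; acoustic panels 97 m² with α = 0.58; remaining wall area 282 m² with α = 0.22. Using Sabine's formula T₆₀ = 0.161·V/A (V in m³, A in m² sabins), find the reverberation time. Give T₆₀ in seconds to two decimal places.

Total absorption A = 323·0.1 + 323·0.16 + 97·0.58 + 282·0.22 = 202.28 m² sabins.
T₆₀ = 0.161 × 1648 / 202.28 = 1.312 s.

1.31 s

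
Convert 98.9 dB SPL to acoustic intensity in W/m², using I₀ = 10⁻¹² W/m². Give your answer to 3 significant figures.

0.00776 W/m²

I = I₀·10^(L/10) = 10⁻¹² × 10^(98.9/10) = 10^(-2.110).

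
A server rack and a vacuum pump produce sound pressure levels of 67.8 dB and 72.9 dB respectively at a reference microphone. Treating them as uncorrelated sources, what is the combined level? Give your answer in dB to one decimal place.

Incoherent sources combine by intensity addition: L_total = 10·log₁₀(Σ 10^(L_i/10)).
Σ 10^(L/10) = 10^(67.8/10) + 10^(72.9/10) = 2.552e+07.
L_total = 10·log₁₀(2.552e+07) = 74.07 dB.

74.1 dB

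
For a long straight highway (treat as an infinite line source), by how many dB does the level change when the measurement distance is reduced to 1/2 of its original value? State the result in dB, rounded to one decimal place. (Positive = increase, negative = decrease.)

A line source loses 3 dB per doubling of distance; generally ΔL = −10·log₁₀(r₂/r₁).
ΔL = −10·log₁₀(0.5) = +3.01 dB.

+3.0 dB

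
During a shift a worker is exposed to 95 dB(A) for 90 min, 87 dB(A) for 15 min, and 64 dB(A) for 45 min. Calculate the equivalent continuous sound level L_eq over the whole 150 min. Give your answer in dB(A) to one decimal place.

Weight each interval's intensity by its duration and average over T = 150 min:
Σ tᵢ·10^(Lᵢ/10) = 90·10^(95/10) + 15·10^(87/10) + 45·10^(64/10) = 2.922e+11.
L_eq = 10·log₁₀(2.922e+11/150) = 92.90 dB(A).

92.9 dB(A)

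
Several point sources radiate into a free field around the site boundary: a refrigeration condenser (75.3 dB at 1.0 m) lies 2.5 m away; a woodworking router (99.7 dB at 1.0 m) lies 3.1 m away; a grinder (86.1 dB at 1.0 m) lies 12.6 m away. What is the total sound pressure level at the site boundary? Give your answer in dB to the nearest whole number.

Apply inverse-square spreading to bring every level to the receiver, then sum 10^(L/10).
refrigeration condenser: 75.3 − 20·log₁₀(2.5/1.0) = 75.3 − 7.96 = 67.34 dB.
woodworking router: 99.7 − 20·log₁₀(3.1/1.0) = 99.7 − 9.83 = 89.87 dB.
grinder: 86.1 − 20·log₁₀(12.6/1.0) = 86.1 − 22.01 = 64.09 dB.
Σ 10^(L/10) = 9.791e+08 → L_total = 10·log₁₀(9.791e+08) = 89.91 dB.

90 dB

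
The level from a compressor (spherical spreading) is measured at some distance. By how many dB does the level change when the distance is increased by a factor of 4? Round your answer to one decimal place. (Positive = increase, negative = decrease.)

Point-source spreading: ΔL = −20·log₁₀(r₂/r₁).
ΔL = −20·log₁₀(4) = -12.04 dB.

-12.0 dB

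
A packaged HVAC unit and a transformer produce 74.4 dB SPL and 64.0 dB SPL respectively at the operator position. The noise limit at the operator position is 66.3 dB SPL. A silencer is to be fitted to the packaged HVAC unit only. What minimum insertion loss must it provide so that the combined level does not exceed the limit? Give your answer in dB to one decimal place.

12.0 dB

Fixed contribution from the other source: Σ 10^(L/10) = 10^(64.0/10) = 2.512e+06 (64.00 dB SPL).
The limit corresponds to 10^(66.3/10) = 4.266e+06; subtracting the fixed part leaves 1.754e+06 for the packaged HVAC unit, i.e. 62.44 dB SPL.
Required insertion loss = 74.4 − 62.44 = 11.96 dB.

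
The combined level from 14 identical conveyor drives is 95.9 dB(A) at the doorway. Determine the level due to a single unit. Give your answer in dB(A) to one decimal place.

84.4 dB(A)

14 equal contributions raise the level by 10·log₁₀ 14 = 11.461 dB, so each unit alone gives 95.9 − 11.461.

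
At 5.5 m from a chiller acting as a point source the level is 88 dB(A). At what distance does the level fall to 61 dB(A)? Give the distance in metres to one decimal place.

The 27.0 dB drop corresponds to a distance ratio of 10^(27.0/20) for a point source.
r₂ = 5.5·10^((88−61)/20) = 5.5·10^(27.0/20) = 123.13 m.

123.1 m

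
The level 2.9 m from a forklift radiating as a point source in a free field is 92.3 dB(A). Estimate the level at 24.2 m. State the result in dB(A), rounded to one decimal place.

73.9 dB(A)

For a point source, L₂ = L₁ − 20·log₁₀(r₂/r₁).
L₂ = 92.3 − 20·log₁₀(24.2/2.9) = 92.3 − 18.428 = 73.87 dB(A).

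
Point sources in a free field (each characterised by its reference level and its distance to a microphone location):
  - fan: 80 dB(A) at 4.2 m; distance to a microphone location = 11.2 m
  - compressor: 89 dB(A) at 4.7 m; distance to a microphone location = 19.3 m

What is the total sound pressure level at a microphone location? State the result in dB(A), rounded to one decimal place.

77.9 dB(A)

Propagate each source to the receiver with L = L_ref − 20·log₁₀(r/r_ref), then add intensities.
fan: 80 − 20·log₁₀(11.2/4.2) = 80 − 8.52 = 71.48 dB(A).
compressor: 89 − 20·log₁₀(19.3/4.7) = 89 − 12.27 = 76.73 dB(A).
Σ 10^(L/10) = 6.117e+07 → L_total = 10·log₁₀(6.117e+07) = 77.87 dB(A).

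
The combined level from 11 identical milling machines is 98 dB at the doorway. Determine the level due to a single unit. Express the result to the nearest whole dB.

11 equal contributions raise the level by 10·log₁₀ 11 = 10.414 dB, so each unit alone gives 98 − 10.414.

88 dB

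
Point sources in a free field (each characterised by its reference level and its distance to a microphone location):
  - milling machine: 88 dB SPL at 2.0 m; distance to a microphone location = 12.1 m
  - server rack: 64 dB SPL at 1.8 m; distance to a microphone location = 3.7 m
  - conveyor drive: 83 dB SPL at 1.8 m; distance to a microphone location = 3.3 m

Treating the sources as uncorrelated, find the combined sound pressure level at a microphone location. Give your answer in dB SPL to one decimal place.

78.9 dB SPL

First find each source's level at the receiver (point-source: −20·log₁₀(r/r_ref)), then combine on an intensity basis.
milling machine: 88 − 20·log₁₀(12.1/2.0) = 88 − 15.64 = 72.36 dB SPL.
server rack: 64 − 20·log₁₀(3.7/1.8) = 64 − 6.26 = 57.74 dB SPL.
conveyor drive: 83 − 20·log₁₀(3.3/1.8) = 83 − 5.26 = 77.74 dB SPL.
Σ 10^(L/10) = 7.720e+07 → L_total = 10·log₁₀(7.720e+07) = 78.88 dB SPL.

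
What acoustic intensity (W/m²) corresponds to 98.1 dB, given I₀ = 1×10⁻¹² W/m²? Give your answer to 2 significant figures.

I/I₀ = 10^(98.1/10) = 6.457e+09, so I = 6.457e+09 × 10⁻¹² W/m².

0.0065 W/m²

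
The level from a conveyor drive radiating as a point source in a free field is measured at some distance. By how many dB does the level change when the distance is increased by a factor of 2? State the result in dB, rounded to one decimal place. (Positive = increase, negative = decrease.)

A point source loses 6 dB per doubling of distance; generally ΔL = −20·log₁₀(r₂/r₁).
ΔL = −20·log₁₀(2) = -6.02 dB.

-6.0 dB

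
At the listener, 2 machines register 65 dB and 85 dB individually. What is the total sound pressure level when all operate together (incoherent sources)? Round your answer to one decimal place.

For uncorrelated sources the intensities add, so convert each level to linear form, sum, and take 10·log₁₀ of the total.
Σ 10^(L/10) = 10^(65/10) + 10^(85/10) = 3.194e+08.
L_total = 10·log₁₀(3.194e+08) = 85.04 dB.

85.0 dB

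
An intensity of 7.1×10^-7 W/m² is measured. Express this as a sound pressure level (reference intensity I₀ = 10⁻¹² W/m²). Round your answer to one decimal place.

58.5 dB

Dividing by I₀ shifts the exponent by 12: I/I₀ = 7.1×10^5.
L = 10·(0.8513 + 5) = 58.51 dB.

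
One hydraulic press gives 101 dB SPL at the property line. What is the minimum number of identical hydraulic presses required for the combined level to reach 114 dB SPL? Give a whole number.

20

N identical sources give L₁ + 10·log₁₀ N, so require 10·log₁₀ N ≥ 114 − 101 = 13.0 dB.
N ≥ 10^(13.0/10) = 19.953, so N = 20.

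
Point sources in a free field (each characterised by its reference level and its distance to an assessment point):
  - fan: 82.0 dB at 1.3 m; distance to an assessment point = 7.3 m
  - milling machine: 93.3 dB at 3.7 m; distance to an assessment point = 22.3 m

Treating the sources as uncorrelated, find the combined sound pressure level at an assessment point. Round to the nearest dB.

78 dB

Propagate each source to the receiver with L = L_ref − 20·log₁₀(r/r_ref), then add intensities.
fan: 82.0 − 20·log₁₀(7.3/1.3) = 82.0 − 14.99 = 67.01 dB.
milling machine: 93.3 − 20·log₁₀(22.3/3.7) = 93.3 − 15.60 = 77.70 dB.
Σ 10^(L/10) = 6.388e+07 → L_total = 10·log₁₀(6.388e+07) = 78.05 dB.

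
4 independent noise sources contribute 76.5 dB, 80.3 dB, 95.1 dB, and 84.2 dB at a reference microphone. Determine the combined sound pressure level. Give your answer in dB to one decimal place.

Incoherent sources combine by intensity addition: L_total = 10·log₁₀(Σ 10^(L_i/10)).
Σ 10^(L/10) = 10^(76.5/10) + 10^(80.3/10) + 10^(95.1/10) + 10^(84.2/10) = 3.651e+09.
L_total = 10·log₁₀(3.651e+09) = 95.62 dB.

95.6 dB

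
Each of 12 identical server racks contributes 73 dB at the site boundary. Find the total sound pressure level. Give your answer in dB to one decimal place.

83.8 dB

With 12 equal, uncorrelated contributions the intensity is 12× that of one unit, giving a rise of 10·log₁₀ 12.
L_total = 73 + 10·log₁₀(12) = 73 + 10.792 = 83.79 dB.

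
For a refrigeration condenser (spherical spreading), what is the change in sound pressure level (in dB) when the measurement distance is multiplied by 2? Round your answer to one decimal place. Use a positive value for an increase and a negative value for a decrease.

-6.0 dB

Point-source spreading: ΔL = −20·log₁₀(r₂/r₁).
ΔL = −20·log₁₀(2) = -6.02 dB.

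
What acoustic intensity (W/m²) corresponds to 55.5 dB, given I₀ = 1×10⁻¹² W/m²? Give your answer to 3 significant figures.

3.55e-07 W/m²

I = I₀·10^(L/10) = 10⁻¹² × 10^(55.5/10) = 10^(-6.450).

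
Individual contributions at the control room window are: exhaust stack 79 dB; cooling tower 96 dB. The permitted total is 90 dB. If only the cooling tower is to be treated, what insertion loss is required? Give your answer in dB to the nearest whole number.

6 dB

Fixed contribution from the other source: Σ 10^(L/10) = 10^(79/10) = 7.943e+07 (79.00 dB).
To meet 90 dB overall, the treated cooling tower may contribute at most 10^(90/10) − 7.943e+07 = 9.206e+08, i.e. 89.64 dB.
So the cooling tower must be reduced from 96 to 89.64 dB: IL = 6.36 dB.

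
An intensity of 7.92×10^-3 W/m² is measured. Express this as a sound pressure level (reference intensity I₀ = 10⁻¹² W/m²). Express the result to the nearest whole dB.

99 dB

Dividing by I₀ shifts the exponent by 12: I/I₀ = 7.92×10^9.
L = 10·(0.8987 + 9) = 98.99 dB.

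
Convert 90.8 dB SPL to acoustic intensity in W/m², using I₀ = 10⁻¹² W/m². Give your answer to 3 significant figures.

0.00120 W/m²

I/I₀ = 10^(90.8/10) = 1.202e+09, so I = 1.202e+09 × 10⁻¹² W/m².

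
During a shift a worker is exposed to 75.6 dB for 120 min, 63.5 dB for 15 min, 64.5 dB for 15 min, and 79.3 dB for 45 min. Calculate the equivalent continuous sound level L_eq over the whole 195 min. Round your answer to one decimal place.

76.3 dB

L_eq = 10·log₁₀[(1/T)·Σ tᵢ·10^(Lᵢ/10)] with T = 195 min.
Σ tᵢ·10^(Lᵢ/10) = 120·10^(75.6/10) + 15·10^(63.5/10) + 15·10^(64.5/10) + 45·10^(79.3/10) = 8.263e+09.
L_eq = 10·log₁₀(8.263e+09/195) = 76.27 dB.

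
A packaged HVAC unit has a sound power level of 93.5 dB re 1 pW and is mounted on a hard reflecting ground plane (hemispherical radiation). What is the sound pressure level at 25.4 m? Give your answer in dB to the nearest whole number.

57 dB

Free-field hemispherical radiation: L_p = L_w − 10·log₁₀(2π·r²), r = 25.4 m.
2π·r² = 4054 m², 10·log₁₀ of that is 36.078 dB.
L_p = 93.5 − 36.078 = 57.42 dB.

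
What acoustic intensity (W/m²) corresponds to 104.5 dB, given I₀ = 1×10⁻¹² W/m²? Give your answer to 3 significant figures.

I = I₀·10^(L/10) = 10⁻¹² × 10^(104.5/10) = 10^(-1.550).

0.0282 W/m²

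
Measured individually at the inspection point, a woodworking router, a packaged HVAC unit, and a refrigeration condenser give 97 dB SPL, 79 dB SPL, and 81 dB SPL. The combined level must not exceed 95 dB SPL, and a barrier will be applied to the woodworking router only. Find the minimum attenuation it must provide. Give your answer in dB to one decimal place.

The untreated sources together contribute 10^(79/10) + 10^(81/10) = 2.053e+08, i.e. 83.12 dB SPL.
To meet 95 dB SPL overall, the treated woodworking router may contribute at most 10^(95/10) − 2.053e+08 = 2.957e+09, i.e. 94.71 dB SPL.
So the woodworking router must be reduced from 97 to 94.71 dB SPL: IL = 2.29 dB.

2.3 dB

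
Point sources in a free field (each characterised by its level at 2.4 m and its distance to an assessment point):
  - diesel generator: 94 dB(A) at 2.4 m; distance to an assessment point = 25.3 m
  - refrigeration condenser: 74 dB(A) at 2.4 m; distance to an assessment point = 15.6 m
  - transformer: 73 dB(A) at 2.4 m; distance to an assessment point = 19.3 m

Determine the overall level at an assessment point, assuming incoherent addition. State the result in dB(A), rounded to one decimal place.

Propagate each source to the receiver with L = L_ref − 20·log₁₀(r/r_ref), then add intensities.
diesel generator: 94 − 20·log₁₀(25.3/2.4) = 94 − 20.46 = 73.54 dB(A).
refrigeration condenser: 74 − 20·log₁₀(15.6/2.4) = 74 − 16.26 = 57.74 dB(A).
transformer: 73 − 20·log₁₀(19.3/2.4) = 73 − 18.11 = 54.89 dB(A).
Σ 10^(L/10) = 2.351e+07 → L_total = 10·log₁₀(2.351e+07) = 73.71 dB(A).

73.7 dB(A)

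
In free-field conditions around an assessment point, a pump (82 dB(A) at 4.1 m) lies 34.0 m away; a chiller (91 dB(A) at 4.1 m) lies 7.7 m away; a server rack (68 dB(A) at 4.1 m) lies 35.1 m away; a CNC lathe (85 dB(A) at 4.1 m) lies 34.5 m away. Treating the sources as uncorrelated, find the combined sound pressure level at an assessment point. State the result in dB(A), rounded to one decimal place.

Apply inverse-square spreading to bring every level to the receiver, then sum 10^(L/10).
pump: 82 − 20·log₁₀(34.0/4.1) = 82 − 18.37 = 63.63 dB(A).
chiller: 91 − 20·log₁₀(7.7/4.1) = 91 − 5.47 = 85.53 dB(A).
server rack: 68 − 20·log₁₀(35.1/4.1) = 68 − 18.65 = 49.35 dB(A).
CNC lathe: 85 − 20·log₁₀(34.5/4.1) = 85 − 18.50 = 66.50 dB(A).
Σ 10^(L/10) = 3.638e+08 → L_total = 10·log₁₀(3.638e+08) = 85.61 dB(A).

85.6 dB(A)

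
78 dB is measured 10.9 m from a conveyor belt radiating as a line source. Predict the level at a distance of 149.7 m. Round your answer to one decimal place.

66.6 dB

Cylindrical spreading from a line source gives a 10·log₁₀(r₂/r₁) drop.
L₂ = 78 − 10·log₁₀(149.7/10.9) = 78 − 11.378 = 66.62 dB.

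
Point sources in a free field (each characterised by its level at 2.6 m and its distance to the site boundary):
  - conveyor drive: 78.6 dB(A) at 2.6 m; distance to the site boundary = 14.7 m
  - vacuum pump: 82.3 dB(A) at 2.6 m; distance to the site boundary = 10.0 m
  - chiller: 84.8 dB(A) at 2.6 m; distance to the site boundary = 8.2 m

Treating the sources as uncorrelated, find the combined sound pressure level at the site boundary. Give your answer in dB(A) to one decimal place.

76.4 dB(A)

First find each source's level at the receiver (point-source: −20·log₁₀(r/r_ref)), then combine on an intensity basis.
conveyor drive: 78.6 − 20·log₁₀(14.7/2.6) = 78.6 − 15.05 = 63.55 dB(A).
vacuum pump: 82.3 − 20·log₁₀(10.0/2.6) = 82.3 − 11.70 = 70.60 dB(A).
chiller: 84.8 − 20·log₁₀(8.2/2.6) = 84.8 − 9.98 = 74.82 dB(A).
Σ 10^(L/10) = 4.411e+07 → L_total = 10·log₁₀(4.411e+07) = 76.45 dB(A).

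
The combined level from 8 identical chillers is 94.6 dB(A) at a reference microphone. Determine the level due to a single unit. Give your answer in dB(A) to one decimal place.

For N identical incoherent sources L_total = L₁ + 10·log₁₀ N, so L₁ = 94.6 − 10·log₁₀(8) = 94.6 − 9.031.

85.6 dB(A)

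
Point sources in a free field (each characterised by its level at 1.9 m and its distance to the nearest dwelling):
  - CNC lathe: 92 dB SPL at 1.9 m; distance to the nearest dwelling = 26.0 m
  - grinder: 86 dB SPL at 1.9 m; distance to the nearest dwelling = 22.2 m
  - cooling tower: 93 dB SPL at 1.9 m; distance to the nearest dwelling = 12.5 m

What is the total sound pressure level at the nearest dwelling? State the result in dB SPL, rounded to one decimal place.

First find each source's level at the receiver (point-source: −20·log₁₀(r/r_ref)), then combine on an intensity basis.
CNC lathe: 92 − 20·log₁₀(26.0/1.9) = 92 − 22.72 = 69.28 dB SPL.
grinder: 86 − 20·log₁₀(22.2/1.9) = 86 − 21.35 = 64.65 dB SPL.
cooling tower: 93 − 20·log₁₀(12.5/1.9) = 93 − 16.36 = 76.64 dB SPL.
Σ 10^(L/10) = 5.748e+07 → L_total = 10·log₁₀(5.748e+07) = 77.60 dB SPL.

77.6 dB SPL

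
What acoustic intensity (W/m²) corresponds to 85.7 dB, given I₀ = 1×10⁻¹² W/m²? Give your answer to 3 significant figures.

0.000372 W/m²

I = I₀·10^(L/10) = 10⁻¹² × 10^(85.7/10) = 10^(-3.430).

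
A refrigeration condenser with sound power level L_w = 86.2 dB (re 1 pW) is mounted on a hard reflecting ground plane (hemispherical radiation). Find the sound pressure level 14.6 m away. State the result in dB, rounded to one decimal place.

54.9 dB

Free-field hemispherical radiation: L_p = L_w − 10·log₁₀(2π·r²), r = 14.6 m.
2π·r² = 1339 m², 10·log₁₀ of that is 31.269 dB.
L_p = 86.2 − 31.269 = 54.93 dB.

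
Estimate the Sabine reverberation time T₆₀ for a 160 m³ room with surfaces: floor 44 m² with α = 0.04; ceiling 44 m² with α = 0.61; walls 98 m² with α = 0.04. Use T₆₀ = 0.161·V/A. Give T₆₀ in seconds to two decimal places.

0.79 s

A = Σ Sᵢαᵢ = 44·0.04 + 44·0.61 + 98·0.04 = 32.52 m².
T₆₀ = 0.161 × 160 / 32.52 = 0.792 s.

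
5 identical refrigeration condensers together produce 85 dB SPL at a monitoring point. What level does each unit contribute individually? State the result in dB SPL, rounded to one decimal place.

For N identical incoherent sources L_total = L₁ + 10·log₁₀ N, so L₁ = 85 − 10·log₁₀(5) = 85 − 6.990.

78.0 dB SPL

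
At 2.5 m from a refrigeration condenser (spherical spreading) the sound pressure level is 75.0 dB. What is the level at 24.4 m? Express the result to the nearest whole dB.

Point-source attenuation: ΔL = 20·log₁₀(r₂/r₁) = 20·log₁₀(24.4/2.5) = 19.789 dB.
L₂ = 75.0 − 20·log₁₀(24.4/2.5) = 75.0 − 19.789 = 55.21 dB.

55 dB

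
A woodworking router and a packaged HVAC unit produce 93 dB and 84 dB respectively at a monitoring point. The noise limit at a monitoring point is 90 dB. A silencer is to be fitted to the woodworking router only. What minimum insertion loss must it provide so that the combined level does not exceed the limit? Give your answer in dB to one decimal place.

4.3 dB

Everything except the woodworking router sums to 10^(84/10) = 2.512e+08 in linear terms, 84.00 dB.
The limit corresponds to 10^(90/10) = 1.000e+09; subtracting the fixed part leaves 7.488e+08 for the woodworking router, i.e. 88.74 dB.
So the woodworking router must be reduced from 93 to 88.74 dB: IL = 4.26 dB.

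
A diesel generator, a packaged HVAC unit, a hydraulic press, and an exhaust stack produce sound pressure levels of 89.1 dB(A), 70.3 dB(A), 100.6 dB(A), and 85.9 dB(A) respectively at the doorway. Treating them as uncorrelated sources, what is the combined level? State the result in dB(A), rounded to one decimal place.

For uncorrelated sources the intensities add, so convert each level to linear form, sum, and take 10·log₁₀ of the total.
Σ 10^(L/10) = 10^(89.1/10) + 10^(70.3/10) + 10^(100.6/10) + 10^(85.9/10) = 1.269e+10.
L_total = 10·log₁₀(1.269e+10) = 101.04 dB(A).

101.0 dB(A)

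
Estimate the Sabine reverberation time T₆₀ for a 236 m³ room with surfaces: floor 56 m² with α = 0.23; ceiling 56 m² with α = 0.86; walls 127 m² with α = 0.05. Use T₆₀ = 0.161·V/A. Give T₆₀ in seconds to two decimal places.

A = Σ Sᵢαᵢ = 56·0.23 + 56·0.86 + 127·0.05 = 67.39 m².
T₆₀ = 0.161·V/A = 0.161·236/67.39 = 0.564 s.

0.56 s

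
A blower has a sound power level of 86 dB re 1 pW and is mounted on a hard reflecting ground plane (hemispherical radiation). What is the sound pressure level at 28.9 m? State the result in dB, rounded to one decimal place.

The power spreads over a hemisphere of area 2π·r², so L_p = L_w − 10·log₁₀(2π·r²).
2π·r² = 5248 m², 10·log₁₀ of that is 37.200 dB.
L_p = 86 − 37.200 = 48.80 dB.

48.8 dB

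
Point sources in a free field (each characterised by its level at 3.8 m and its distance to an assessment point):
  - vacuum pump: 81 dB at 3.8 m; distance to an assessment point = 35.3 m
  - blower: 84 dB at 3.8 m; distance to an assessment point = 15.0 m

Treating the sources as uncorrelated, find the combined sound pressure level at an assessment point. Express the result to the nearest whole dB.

72 dB

Apply inverse-square spreading to bring every level to the receiver, then sum 10^(L/10).
vacuum pump: 81 − 20·log₁₀(35.3/3.8) = 81 − 19.36 = 61.64 dB.
blower: 84 − 20·log₁₀(15.0/3.8) = 84 − 11.93 = 72.07 dB.
Σ 10^(L/10) = 1.758e+07 → L_total = 10·log₁₀(1.758e+07) = 72.45 dB.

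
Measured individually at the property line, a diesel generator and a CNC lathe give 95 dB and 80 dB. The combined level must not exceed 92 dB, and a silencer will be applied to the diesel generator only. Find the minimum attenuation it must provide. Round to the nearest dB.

Fixed contribution from the other source: Σ 10^(L/10) = 10^(80/10) = 1.000e+08 (80.00 dB).
The limit corresponds to 10^(92/10) = 1.585e+09; subtracting the fixed part leaves 1.485e+09 for the diesel generator, i.e. 91.72 dB.
So the diesel generator must be reduced from 95 to 91.72 dB: IL = 3.28 dB.

3 dB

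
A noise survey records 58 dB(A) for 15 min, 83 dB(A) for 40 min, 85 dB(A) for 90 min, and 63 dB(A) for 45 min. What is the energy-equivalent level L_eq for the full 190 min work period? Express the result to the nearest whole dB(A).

The energy average is taken in the linear domain: L_eq = 10·log₁₀[(Σ tᵢ·10^(Lᵢ/10))/T], T = 190 min.
Σ tᵢ·10^(Lᵢ/10) = 15·10^(58/10) + 40·10^(83/10) + 90·10^(85/10) + 45·10^(63/10) = 3.654e+10.
L_eq = 10·log₁₀(3.654e+10/190) = 82.84 dB(A).

83 dB(A)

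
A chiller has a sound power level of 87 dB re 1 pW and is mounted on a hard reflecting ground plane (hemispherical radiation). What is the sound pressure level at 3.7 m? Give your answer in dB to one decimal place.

L_p = L_w − 10·log₁₀(2π·r²) with r = 3.7 m.
2π·r² = 86.02 m², 10·log₁₀ of that is 19.346 dB.
L_p = 87 − 19.346 = 67.65 dB.

67.7 dB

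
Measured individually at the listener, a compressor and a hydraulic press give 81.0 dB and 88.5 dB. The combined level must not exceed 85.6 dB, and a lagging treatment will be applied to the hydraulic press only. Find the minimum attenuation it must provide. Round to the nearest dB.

Fixed contribution from the other source: Σ 10^(L/10) = 10^(81.0/10) = 1.259e+08 (81.00 dB).
To meet 85.6 dB overall, the treated hydraulic press may contribute at most 10^(85.6/10) − 1.259e+08 = 2.372e+08, i.e. 83.75 dB.
So the hydraulic press must be reduced from 88.5 to 83.75 dB: IL = 4.75 dB.

5 dB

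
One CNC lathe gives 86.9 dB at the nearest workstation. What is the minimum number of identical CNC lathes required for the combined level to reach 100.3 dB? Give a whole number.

N identical sources give L₁ + 10·log₁₀ N, so require 10·log₁₀ N ≥ 100.3 − 86.9 = 13.4 dB.
N ≥ 10^(13.4/10) = 21.878, so N = 22.

22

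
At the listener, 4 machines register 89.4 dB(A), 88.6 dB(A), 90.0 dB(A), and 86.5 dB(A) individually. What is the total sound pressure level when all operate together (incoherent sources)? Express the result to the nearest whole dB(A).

95 dB(A)

For uncorrelated sources the intensities add, so convert each level to linear form, sum, and take 10·log₁₀ of the total.
Σ 10^(L/10) = 10^(89.4/10) + 10^(88.6/10) + 10^(90.0/10) + 10^(86.5/10) = 3.042e+09.
L_total = 10·log₁₀(3.042e+09) = 94.83 dB(A).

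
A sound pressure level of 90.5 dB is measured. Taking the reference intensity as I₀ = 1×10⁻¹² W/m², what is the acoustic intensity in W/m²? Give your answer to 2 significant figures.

L = 10·log₁₀(I/I₀) ⇒ I = I₀·10^(L/10) = 10⁻¹² × 10^9.05.

0.0011 W/m²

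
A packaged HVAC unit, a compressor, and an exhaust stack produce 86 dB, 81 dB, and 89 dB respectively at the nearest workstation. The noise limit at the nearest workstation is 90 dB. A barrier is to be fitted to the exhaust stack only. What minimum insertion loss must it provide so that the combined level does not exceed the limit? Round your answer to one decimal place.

Fixed contribution from the other sources: Σ 10^(L/10) = 10^(86/10) + 10^(81/10) = 5.240e+08 (87.19 dB).
To meet 90 dB overall, the treated exhaust stack may contribute at most 10^(90/10) − 5.240e+08 = 4.760e+08, i.e. 86.78 dB.
So the exhaust stack must be reduced from 89 to 86.78 dB: IL = 2.22 dB.

2.2 dB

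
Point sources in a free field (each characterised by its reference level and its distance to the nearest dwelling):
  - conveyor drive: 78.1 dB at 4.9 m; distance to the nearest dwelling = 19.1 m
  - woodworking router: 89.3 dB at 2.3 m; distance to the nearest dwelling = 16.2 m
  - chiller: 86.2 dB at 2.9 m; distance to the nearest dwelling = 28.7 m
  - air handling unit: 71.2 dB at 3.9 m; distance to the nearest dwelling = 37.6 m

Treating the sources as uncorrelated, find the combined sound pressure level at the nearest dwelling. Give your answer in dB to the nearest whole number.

First find each source's level at the receiver (point-source: −20·log₁₀(r/r_ref)), then combine on an intensity basis.
conveyor drive: 78.1 − 20·log₁₀(19.1/4.9) = 78.1 − 11.82 = 66.28 dB.
woodworking router: 89.3 − 20·log₁₀(16.2/2.3) = 89.3 − 16.96 = 72.34 dB.
chiller: 86.2 − 20·log₁₀(28.7/2.9) = 86.2 − 19.91 = 66.29 dB.
air handling unit: 71.2 − 20·log₁₀(37.6/3.9) = 71.2 − 19.68 = 51.52 dB.
Σ 10^(L/10) = 2.580e+07 → L_total = 10·log₁₀(2.580e+07) = 74.12 dB.

74 dB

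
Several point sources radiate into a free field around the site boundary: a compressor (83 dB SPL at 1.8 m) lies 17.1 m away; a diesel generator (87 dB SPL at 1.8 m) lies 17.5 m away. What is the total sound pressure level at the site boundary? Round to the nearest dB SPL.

69 dB SPL

Apply inverse-square spreading to bring every level to the receiver, then sum 10^(L/10).
compressor: 83 − 20·log₁₀(17.1/1.8) = 83 − 19.55 = 63.45 dB SPL.
diesel generator: 87 − 20·log₁₀(17.5/1.8) = 87 − 19.76 = 67.24 dB SPL.
Σ 10^(L/10) = 7.513e+06 → L_total = 10·log₁₀(7.513e+06) = 68.76 dB SPL.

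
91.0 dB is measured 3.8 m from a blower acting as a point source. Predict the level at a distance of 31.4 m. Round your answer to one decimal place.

Point-source attenuation: ΔL = 20·log₁₀(r₂/r₁) = 20·log₁₀(31.4/3.8) = 18.343 dB.
L₂ = 91.0 − 20·log₁₀(31.4/3.8) = 91.0 − 18.343 = 72.66 dB.

72.7 dB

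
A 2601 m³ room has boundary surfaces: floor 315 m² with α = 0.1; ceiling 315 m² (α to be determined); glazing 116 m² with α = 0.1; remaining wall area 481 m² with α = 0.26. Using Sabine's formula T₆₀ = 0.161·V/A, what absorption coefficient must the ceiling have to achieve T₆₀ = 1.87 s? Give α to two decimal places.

0.18

A = 0.161·V/T₆₀ = 0.161·2601/1.87 = 223.94 m² sabins.
Absorption from the other surfaces = 315·0.1 + 116·0.1 + 481·0.26 = 168.16 m², so the ceiling must supply 55.78 m² over 315 m².
α = 55.78/315 = 0.177.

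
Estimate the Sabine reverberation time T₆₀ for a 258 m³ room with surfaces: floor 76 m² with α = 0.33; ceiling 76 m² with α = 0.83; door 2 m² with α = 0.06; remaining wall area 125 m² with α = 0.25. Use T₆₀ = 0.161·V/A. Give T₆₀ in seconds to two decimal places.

Summing Sᵢαᵢ: 76·0.33 + 76·0.83 + 2·0.06 + 125·0.25 = 119.53 m².
T₆₀ = 0.161 × 258 / 119.53 = 0.348 s.

0.35 s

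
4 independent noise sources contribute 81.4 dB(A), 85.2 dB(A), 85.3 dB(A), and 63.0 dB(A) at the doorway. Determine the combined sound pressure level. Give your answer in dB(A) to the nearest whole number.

For uncorrelated sources the intensities add, so convert each level to linear form, sum, and take 10·log₁₀ of the total.
Σ 10^(L/10) = 10^(81.4/10) + 10^(85.2/10) + 10^(85.3/10) + 10^(63.0/10) = 8.100e+08.
L_total = 10·log₁₀(8.100e+08) = 89.08 dB(A).

89 dB(A)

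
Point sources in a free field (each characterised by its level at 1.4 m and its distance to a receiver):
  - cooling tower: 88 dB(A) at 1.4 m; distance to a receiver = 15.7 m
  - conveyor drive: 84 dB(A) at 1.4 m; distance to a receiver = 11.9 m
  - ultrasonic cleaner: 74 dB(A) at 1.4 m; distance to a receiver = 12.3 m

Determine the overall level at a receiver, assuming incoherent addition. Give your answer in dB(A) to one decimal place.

69.5 dB(A)

First find each source's level at the receiver (point-source: −20·log₁₀(r/r_ref)), then combine on an intensity basis.
cooling tower: 88 − 20·log₁₀(15.7/1.4) = 88 − 21.00 = 67.00 dB(A).
conveyor drive: 84 − 20·log₁₀(11.9/1.4) = 84 − 18.59 = 65.41 dB(A).
ultrasonic cleaner: 74 − 20·log₁₀(12.3/1.4) = 74 − 18.88 = 55.12 dB(A).
Σ 10^(L/10) = 8.819e+06 → L_total = 10·log₁₀(8.819e+06) = 69.45 dB(A).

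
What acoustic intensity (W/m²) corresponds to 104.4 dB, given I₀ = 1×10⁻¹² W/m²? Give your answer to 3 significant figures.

L = 10·log₁₀(I/I₀) ⇒ I = I₀·10^(L/10) = 10⁻¹² × 10^10.44.

0.0275 W/m²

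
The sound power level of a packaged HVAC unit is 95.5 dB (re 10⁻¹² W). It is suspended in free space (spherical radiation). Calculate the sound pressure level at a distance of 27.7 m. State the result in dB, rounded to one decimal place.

Free-field spherical radiation: L_p = L_w − 10·log₁₀(4π·r²), r = 27.7 m.
4π·r² = 9642 m², 10·log₁₀ of that is 39.842 dB.
L_p = 95.5 − 39.842 = 55.66 dB.

55.7 dB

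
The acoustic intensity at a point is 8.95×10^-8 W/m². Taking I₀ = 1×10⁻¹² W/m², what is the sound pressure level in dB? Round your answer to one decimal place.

49.5 dB

Dividing by I₀ shifts the exponent by 12: I/I₀ = 8.95×10^4.
L = 10·(0.9518 + 4) = 49.52 dB.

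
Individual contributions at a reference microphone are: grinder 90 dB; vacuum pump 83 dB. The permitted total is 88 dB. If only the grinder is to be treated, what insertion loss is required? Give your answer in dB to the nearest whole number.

The untreated sources together contribute 10^(83/10) = 1.995e+08, i.e. 83.00 dB.
The limit corresponds to 10^(88/10) = 6.310e+08; subtracting the fixed part leaves 4.314e+08 for the grinder, i.e. 86.35 dB.
So the grinder must be reduced from 90 to 86.35 dB: IL = 3.65 dB.

4 dB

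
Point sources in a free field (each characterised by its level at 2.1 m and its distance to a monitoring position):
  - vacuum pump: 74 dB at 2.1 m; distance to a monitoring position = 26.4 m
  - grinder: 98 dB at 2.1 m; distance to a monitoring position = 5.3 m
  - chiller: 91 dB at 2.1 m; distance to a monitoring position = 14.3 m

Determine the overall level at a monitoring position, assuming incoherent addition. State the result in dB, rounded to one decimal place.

Apply inverse-square spreading to bring every level to the receiver, then sum 10^(L/10).
vacuum pump: 74 − 20·log₁₀(26.4/2.1) = 74 − 21.99 = 52.01 dB.
grinder: 98 − 20·log₁₀(5.3/2.1) = 98 − 8.04 = 89.96 dB.
chiller: 91 − 20·log₁₀(14.3/2.1) = 91 − 16.66 = 74.34 dB.
Σ 10^(L/10) = 1.018e+09 → L_total = 10·log₁₀(1.018e+09) = 90.08 dB.

90.1 dB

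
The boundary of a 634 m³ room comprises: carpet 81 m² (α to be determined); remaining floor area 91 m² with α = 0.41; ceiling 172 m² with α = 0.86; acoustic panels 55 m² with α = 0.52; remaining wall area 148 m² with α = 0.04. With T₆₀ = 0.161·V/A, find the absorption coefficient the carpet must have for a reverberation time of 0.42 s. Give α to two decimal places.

A = 0.161·V/T₆₀ = 0.161·634/0.42 = 243.03 m² sabins.
Absorption from the other surfaces = 91·0.41 + 172·0.86 + 55·0.52 + 148·0.04 = 219.75 m², so the carpet must supply 23.28 m² over 81 m².
α = 23.28/81 = 0.287.

0.29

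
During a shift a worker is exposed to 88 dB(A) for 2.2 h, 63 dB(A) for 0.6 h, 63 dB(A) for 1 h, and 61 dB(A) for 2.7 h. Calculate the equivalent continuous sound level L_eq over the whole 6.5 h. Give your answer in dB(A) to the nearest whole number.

L_eq = 10·log₁₀[(1/T)·Σ tᵢ·10^(Lᵢ/10)] with T = 6.5 h.
Σ tᵢ·10^(Lᵢ/10) = 2.2·10^(88/10) + 0.6·10^(63/10) + 1·10^(63/10) + 2.7·10^(61/10) = 1.395e+09.
L_eq = 10·log₁₀(1.395e+09/6.5) = 83.32 dB(A).

83 dB(A)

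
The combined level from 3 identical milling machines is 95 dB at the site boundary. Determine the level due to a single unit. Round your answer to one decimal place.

90.2 dB

For N identical incoherent sources L_total = L₁ + 10·log₁₀ N, so L₁ = 95 − 10·log₁₀(3) = 95 − 4.771.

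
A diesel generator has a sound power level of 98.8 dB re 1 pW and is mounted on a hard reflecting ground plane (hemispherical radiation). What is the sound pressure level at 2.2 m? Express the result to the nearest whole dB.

84 dB

L_p = L_w − 10·log₁₀(2π·r²) with r = 2.2 m.
2π·r² = 30.41 m², 10·log₁₀ of that is 14.830 dB.
L_p = 98.8 − 14.830 = 83.97 dB.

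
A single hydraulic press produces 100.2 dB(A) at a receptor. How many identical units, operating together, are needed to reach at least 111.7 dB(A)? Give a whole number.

N identical sources give L₁ + 10·log₁₀ N, so require 10·log₁₀ N ≥ 111.7 − 100.2 = 11.5 dB.
N ≥ 10^(11.5/10) = 14.125, so N = 15.

15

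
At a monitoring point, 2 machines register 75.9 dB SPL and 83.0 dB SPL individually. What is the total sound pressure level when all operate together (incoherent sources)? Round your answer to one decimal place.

For uncorrelated sources the intensities add, so convert each level to linear form, sum, and take 10·log₁₀ of the total.
Σ 10^(L/10) = 10^(75.9/10) + 10^(83.0/10) = 2.384e+08.
L_total = 10·log₁₀(2.384e+08) = 83.77 dB SPL.

83.8 dB SPL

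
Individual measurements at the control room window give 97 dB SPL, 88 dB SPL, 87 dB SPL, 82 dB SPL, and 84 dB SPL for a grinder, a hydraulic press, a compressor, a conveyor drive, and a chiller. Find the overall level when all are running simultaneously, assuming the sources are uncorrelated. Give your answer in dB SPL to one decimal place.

Incoherent sources combine by intensity addition: L_total = 10·log₁₀(Σ 10^(L_i/10)).
Σ 10^(L/10) = 10^(97/10) + 10^(88/10) + 10^(87/10) + 10^(82/10) + 10^(84/10) = 6.554e+09.
L_total = 10·log₁₀(6.554e+09) = 98.16 dB SPL.

98.2 dB SPL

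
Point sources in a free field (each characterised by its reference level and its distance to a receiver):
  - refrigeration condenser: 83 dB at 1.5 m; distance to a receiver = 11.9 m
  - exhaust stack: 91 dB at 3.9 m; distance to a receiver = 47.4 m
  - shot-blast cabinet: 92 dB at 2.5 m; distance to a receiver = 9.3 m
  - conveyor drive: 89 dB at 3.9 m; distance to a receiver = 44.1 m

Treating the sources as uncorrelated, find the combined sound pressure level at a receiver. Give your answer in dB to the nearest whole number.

Propagate each source to the receiver with L = L_ref − 20·log₁₀(r/r_ref), then add intensities.
refrigeration condenser: 83 − 20·log₁₀(11.9/1.5) = 83 − 17.99 = 65.01 dB.
exhaust stack: 91 − 20·log₁₀(47.4/3.9) = 91 − 21.69 = 69.31 dB.
shot-blast cabinet: 92 − 20·log₁₀(9.3/2.5) = 92 − 11.41 = 80.59 dB.
conveyor drive: 89 − 20·log₁₀(44.1/3.9) = 89 − 21.07 = 67.93 dB.
Σ 10^(L/10) = 1.324e+08 → L_total = 10·log₁₀(1.324e+08) = 81.22 dB.

81 dB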